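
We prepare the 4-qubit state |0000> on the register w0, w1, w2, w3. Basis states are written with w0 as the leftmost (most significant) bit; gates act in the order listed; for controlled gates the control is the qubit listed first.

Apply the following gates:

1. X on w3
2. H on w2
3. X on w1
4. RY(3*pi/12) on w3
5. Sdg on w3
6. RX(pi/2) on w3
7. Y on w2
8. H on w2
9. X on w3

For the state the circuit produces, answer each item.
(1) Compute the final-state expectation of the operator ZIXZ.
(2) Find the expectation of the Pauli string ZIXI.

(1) The observable ZIXZ averages to 0.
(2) The expectation value of ZIXI is 0.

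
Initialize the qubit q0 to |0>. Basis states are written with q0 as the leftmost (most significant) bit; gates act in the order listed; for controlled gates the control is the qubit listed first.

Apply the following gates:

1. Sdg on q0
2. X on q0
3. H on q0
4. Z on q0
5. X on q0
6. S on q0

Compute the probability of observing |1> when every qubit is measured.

A full measurement returns |1> with probability 1/2.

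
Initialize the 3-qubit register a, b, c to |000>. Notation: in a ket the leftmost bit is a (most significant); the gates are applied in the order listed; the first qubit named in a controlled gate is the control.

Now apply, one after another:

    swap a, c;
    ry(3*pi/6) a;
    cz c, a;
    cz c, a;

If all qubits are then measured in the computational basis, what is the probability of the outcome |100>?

The probability of measuring |100> is 1/2. Key observation: steps 3-4 multiply out to the identity, so the circuit reduces to the remaining gates.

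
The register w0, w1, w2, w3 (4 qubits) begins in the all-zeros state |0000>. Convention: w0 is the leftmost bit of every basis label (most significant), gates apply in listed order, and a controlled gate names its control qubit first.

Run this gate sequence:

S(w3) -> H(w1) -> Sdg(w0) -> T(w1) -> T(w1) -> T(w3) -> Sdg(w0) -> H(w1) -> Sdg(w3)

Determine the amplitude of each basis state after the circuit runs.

The resulting statevector has amplitude 1/2 + I/2 on |0000>, 1/2 - I/2 on |0100>, and 0 on every other basis state.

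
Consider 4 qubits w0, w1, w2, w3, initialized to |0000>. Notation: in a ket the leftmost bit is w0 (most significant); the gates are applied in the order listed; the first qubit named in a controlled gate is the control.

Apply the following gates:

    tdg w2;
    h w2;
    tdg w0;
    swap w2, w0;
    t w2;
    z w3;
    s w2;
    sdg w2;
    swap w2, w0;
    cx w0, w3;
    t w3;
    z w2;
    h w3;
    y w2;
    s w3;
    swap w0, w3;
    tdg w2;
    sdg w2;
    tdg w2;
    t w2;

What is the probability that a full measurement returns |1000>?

The probability of measuring |1000> is 1/4.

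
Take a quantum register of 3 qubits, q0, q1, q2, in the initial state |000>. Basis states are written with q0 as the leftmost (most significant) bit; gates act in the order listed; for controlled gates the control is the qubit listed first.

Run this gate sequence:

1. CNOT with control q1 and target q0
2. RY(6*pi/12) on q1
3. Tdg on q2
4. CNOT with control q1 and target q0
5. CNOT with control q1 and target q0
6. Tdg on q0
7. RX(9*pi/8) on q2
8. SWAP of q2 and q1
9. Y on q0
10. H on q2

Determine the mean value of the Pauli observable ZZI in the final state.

In the final state, ZZI has expectation sqrt(sqrt(2) + 2)/2.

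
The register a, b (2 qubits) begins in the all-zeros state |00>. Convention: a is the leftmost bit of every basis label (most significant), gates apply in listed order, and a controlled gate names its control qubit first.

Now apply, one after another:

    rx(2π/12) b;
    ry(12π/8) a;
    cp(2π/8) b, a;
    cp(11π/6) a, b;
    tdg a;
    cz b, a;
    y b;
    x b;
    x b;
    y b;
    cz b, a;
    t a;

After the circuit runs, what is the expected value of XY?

The expectation value of XY is sqrt(2)/16 + sqrt(6)/16 + 1/4. Key observation: steps 5-12 multiply out to the identity, so the circuit reduces to the remaining gates.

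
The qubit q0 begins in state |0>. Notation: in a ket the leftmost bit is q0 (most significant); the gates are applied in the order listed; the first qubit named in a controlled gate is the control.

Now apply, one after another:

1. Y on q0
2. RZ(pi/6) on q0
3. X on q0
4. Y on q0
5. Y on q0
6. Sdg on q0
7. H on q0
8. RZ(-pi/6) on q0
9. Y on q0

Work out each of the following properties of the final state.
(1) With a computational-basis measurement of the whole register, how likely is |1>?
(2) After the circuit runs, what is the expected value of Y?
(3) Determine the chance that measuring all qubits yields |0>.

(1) Outcome |1> occurs with probability 1/2.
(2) The expectation value of Y is -1/2.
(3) Outcome |0> occurs with probability 1/2.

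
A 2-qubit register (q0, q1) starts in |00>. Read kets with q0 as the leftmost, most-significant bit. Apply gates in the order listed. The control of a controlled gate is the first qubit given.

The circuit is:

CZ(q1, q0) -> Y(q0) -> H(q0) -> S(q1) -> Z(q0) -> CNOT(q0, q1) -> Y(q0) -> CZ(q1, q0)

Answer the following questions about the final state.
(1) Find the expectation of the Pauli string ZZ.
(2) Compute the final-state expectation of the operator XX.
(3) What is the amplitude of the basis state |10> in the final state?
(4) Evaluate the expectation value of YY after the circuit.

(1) The observable ZZ averages to -1.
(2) The observable XX averages to -1.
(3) The final state's coefficient on |10> equals -sqrt(2)/2.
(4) The observable YY averages to -1.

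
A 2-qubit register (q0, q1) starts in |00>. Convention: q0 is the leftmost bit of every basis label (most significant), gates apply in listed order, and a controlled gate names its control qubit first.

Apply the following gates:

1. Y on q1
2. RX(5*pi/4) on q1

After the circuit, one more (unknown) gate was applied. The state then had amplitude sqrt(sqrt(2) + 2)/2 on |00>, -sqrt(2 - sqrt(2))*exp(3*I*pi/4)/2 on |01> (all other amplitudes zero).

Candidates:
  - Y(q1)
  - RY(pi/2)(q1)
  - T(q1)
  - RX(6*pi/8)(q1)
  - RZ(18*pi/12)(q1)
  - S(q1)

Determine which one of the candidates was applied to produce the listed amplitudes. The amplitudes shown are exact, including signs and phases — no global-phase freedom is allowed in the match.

The applied gate was T(q1).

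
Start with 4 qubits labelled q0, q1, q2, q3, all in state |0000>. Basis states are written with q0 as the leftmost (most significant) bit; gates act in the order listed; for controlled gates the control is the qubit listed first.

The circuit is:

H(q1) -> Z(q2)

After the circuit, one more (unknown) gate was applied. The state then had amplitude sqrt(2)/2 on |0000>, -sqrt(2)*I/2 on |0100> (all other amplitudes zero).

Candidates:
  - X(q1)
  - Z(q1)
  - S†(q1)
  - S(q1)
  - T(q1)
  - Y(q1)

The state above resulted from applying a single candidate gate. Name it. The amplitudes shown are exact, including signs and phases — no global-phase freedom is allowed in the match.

It was S†(q1) that produced the state shown.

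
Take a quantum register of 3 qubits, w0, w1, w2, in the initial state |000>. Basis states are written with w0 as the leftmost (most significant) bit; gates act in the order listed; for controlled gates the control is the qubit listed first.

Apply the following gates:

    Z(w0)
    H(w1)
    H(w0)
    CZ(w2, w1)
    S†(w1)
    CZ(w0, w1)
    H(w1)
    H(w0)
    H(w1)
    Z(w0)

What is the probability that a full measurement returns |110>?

The probability of measuring |110> is 1/2.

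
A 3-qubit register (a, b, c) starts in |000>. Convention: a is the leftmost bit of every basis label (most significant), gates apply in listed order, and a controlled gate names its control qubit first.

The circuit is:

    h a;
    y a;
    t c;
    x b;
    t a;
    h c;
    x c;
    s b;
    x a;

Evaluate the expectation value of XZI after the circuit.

The expectation value of XZI is sqrt(2)/2.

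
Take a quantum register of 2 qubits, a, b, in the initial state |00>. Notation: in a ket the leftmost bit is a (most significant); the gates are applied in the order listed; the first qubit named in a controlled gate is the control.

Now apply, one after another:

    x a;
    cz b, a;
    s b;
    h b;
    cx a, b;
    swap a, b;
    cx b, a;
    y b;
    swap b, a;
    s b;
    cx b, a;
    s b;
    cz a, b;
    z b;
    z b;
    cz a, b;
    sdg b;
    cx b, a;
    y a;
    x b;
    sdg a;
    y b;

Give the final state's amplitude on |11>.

The amplitude on |11> is sqrt(2)*I/2. Key observation: the block from step 11 through step 18 cancels to the identity and can be dropped.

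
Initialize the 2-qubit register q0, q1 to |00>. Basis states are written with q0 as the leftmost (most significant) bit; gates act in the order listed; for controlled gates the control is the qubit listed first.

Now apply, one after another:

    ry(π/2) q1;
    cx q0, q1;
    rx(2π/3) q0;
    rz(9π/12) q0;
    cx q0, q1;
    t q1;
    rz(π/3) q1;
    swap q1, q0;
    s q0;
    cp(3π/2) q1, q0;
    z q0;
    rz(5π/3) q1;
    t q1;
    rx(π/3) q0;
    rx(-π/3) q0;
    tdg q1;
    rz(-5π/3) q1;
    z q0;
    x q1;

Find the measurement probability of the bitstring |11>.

A full measurement returns |11> with probability 1/8. Key observation: gates 11-18 undo each other exactly, leaving only the rest of the circuit to track.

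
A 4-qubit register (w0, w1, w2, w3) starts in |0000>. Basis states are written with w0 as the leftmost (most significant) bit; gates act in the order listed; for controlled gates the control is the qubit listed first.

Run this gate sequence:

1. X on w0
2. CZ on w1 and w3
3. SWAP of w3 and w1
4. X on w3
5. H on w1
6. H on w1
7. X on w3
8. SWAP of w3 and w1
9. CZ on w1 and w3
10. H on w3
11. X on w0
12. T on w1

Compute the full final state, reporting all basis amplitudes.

The final amplitudes are sqrt(2)/2 on |0000>, sqrt(2)/2 on |0001>, and 0 on every other basis state.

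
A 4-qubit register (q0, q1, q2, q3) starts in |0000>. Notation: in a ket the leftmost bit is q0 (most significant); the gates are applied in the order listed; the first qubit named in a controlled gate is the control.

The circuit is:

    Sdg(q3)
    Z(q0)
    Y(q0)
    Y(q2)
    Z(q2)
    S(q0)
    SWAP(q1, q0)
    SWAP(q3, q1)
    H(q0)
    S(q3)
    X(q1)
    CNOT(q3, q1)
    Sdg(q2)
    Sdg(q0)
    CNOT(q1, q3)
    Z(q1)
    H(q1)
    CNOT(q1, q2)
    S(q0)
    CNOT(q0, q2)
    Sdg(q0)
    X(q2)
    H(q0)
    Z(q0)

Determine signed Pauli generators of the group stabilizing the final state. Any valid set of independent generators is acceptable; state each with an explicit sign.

The stabilizer group can be generated by -XZZI, -ZYZI, -ZZYI, -IIIZ, among other valid generating sets.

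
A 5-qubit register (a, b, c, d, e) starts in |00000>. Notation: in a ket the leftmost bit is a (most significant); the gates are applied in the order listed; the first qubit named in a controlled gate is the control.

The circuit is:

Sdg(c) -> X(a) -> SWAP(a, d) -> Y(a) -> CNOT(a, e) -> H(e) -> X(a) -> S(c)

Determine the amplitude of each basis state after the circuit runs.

The resulting statevector has amplitude sqrt(2)*I/2 on |00010>, -sqrt(2)*I/2 on |00011>, and 0 on every other basis state.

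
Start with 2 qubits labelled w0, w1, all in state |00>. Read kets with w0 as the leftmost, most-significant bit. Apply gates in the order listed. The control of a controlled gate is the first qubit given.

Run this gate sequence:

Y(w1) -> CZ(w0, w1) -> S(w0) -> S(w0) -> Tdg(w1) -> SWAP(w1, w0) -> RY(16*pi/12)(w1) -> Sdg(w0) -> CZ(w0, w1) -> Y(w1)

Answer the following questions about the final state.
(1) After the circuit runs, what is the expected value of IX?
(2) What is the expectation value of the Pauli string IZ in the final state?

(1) In the final state, IX has expectation -sqrt(3)/2.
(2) The expectation value of IZ is 1/2.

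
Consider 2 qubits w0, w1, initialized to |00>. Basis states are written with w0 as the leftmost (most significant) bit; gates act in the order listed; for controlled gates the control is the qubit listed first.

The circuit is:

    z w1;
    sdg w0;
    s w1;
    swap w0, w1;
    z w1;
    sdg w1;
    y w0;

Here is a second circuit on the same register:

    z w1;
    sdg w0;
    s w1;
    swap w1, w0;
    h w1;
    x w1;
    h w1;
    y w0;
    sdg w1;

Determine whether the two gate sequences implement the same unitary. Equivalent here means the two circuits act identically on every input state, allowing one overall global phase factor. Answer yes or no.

Yes: on every input state the two circuits agree up to one overall phase factor.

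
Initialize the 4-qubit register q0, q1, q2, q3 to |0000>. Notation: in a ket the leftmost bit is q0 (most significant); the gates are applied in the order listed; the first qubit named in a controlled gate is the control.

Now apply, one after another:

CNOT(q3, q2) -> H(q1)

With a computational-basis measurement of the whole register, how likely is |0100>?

Outcome |0100> occurs with probability 1/2.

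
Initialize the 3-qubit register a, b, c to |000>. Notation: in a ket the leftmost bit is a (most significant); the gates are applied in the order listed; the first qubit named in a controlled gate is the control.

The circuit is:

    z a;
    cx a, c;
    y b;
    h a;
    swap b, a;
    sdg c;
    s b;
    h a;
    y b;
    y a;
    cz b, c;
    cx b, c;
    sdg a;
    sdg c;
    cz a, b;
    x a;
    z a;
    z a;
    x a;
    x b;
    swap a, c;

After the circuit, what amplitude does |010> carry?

The amplitude on |010> is -1/2. Key observation: steps 16-19 multiply out to the identity, so the circuit reduces to the remaining gates.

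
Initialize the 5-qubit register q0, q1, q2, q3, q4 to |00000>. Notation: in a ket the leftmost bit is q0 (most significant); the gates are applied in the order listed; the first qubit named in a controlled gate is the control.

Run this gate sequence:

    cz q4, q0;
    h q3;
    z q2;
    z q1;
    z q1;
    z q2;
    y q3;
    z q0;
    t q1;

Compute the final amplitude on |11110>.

The amplitude on |11110> is 0. Key observation: steps 3-6 multiply out to the identity, so the circuit reduces to the remaining gates.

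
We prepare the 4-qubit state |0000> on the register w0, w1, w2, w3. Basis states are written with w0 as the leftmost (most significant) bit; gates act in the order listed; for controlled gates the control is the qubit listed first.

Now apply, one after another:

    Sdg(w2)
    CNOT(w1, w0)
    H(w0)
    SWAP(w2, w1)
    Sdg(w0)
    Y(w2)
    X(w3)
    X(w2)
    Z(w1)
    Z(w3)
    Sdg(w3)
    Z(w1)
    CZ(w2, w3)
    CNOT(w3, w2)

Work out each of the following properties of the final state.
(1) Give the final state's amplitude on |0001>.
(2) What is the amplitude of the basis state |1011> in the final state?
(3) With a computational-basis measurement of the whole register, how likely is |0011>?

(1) |0001> carries amplitude 0 in the final state.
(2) |1011> carries amplitude sqrt(2)*I/2 in the final state.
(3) Outcome |0011> occurs with probability 1/2.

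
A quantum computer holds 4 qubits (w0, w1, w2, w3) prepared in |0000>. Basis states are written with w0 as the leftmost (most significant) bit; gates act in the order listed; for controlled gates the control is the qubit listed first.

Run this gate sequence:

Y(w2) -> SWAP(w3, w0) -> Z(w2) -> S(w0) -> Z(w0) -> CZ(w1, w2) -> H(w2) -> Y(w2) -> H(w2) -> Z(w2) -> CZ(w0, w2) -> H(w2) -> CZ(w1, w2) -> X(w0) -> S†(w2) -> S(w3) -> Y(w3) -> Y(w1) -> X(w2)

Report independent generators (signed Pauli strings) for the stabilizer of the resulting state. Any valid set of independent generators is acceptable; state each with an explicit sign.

One valid set of independent stabilizer generators is +IIYI, -ZIII, -IZII, -IIIZ (any independent generating set of the same group is equally correct).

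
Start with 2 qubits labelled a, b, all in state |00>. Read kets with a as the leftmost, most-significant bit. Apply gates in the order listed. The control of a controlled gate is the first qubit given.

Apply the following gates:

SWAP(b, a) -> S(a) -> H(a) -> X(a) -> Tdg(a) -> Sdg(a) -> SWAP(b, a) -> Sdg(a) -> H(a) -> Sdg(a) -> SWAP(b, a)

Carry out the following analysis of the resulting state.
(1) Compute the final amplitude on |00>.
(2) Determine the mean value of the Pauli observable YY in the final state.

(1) |00> carries amplitude 1/2 in the final state.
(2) The observable YY averages to sqrt(2)/2.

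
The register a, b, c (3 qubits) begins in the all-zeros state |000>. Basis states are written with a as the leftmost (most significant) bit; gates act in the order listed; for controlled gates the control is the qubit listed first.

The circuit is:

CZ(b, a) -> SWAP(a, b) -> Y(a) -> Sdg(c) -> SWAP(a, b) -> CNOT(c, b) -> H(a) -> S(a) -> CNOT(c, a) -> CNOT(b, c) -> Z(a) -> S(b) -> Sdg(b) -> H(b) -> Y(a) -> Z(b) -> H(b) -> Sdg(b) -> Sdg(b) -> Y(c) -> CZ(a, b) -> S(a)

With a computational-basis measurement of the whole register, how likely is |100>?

Outcome |100> occurs with probability 1/2.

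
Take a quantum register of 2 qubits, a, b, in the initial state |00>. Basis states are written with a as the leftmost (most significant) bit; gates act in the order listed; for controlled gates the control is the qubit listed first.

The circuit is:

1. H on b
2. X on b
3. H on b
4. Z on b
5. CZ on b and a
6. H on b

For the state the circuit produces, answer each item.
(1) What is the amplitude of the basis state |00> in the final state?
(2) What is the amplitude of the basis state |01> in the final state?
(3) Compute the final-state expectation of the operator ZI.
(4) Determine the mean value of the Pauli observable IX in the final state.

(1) The amplitude on |00> is sqrt(2)/2. Key observation: gates 1-4 undo each other exactly, leaving only the rest of the circuit to track.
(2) |01> carries amplitude sqrt(2)/2 in the final state.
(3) In the final state, ZI has expectation 1.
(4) In the final state, IX has expectation 1.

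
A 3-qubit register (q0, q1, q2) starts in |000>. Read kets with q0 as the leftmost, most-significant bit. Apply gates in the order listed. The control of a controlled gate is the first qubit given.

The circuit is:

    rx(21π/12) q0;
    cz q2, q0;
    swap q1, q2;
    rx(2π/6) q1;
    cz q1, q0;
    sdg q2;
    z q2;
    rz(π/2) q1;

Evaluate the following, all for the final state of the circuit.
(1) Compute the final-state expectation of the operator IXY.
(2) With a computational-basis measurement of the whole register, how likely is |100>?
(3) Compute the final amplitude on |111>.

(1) The observable IXY averages to 0.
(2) A full measurement returns |100> with probability 3/8 - 3*sqrt(2)/16.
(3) The final state's coefficient on |111> equals 0.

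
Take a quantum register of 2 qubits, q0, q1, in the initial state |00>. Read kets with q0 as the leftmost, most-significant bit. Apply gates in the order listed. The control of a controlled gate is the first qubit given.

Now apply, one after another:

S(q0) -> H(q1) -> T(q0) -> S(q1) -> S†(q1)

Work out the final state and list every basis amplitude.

After the circuit, the state carries amplitude sqrt(2)/2 on |00>, sqrt(2)/2 on |01>, 0 on |10>, 0 on |11>. Key observation: steps 4-5 multiply out to the identity, so the circuit reduces to the remaining gates.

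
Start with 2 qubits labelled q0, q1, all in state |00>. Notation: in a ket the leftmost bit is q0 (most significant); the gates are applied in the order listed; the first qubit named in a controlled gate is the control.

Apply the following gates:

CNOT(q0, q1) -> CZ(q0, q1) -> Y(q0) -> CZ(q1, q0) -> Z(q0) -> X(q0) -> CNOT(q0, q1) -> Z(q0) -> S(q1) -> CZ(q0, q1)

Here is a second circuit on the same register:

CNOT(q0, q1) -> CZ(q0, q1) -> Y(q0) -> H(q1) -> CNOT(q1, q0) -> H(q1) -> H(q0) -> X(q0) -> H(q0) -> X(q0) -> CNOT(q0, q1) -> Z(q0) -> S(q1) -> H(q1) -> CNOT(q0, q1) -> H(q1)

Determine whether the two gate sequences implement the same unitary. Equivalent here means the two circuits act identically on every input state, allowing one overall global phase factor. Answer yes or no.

No: there is an input state on which the two circuits produce genuinely different outputs (not merely differing by a phase).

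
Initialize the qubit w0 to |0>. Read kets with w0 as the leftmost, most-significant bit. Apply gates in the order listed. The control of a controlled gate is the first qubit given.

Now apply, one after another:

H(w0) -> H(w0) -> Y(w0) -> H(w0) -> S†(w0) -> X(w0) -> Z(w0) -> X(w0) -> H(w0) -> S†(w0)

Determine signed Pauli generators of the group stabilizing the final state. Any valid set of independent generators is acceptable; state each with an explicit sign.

The final state is stabilized by the group generated by +X; other independent generating sets are equally valid.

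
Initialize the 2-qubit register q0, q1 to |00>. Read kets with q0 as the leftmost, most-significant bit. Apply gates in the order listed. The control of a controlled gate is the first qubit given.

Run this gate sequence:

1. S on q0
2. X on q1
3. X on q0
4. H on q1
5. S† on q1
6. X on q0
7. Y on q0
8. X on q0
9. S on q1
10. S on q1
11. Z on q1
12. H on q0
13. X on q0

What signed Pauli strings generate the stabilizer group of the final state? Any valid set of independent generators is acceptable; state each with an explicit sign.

The stabilizer group can be generated by +XI, +IY, among other valid generating sets.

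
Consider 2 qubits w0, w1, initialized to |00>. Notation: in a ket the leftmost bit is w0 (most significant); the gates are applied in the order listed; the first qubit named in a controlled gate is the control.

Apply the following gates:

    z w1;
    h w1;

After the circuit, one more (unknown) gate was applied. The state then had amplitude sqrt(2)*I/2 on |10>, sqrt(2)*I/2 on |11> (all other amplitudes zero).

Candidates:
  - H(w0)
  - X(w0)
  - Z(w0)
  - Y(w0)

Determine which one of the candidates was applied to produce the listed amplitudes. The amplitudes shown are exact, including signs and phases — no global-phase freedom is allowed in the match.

The applied gate was Y(w0).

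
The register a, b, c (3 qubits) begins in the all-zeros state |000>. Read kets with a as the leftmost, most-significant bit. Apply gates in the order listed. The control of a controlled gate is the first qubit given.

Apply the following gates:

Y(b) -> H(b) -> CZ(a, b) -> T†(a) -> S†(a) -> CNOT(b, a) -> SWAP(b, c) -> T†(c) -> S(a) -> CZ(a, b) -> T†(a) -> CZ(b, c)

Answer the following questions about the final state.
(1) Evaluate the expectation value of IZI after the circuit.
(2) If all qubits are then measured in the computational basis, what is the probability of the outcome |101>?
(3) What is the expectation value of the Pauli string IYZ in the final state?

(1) The observable IZI averages to 1.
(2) A full measurement returns |101> with probability 1/2.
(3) In the final state, IYZ has expectation 0.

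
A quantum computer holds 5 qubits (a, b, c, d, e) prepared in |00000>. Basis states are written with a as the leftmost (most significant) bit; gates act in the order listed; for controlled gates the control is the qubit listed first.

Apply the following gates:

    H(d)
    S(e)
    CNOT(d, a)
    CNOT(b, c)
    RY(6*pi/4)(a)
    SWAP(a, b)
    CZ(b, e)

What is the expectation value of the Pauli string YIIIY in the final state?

The observable YIIIY averages to 0.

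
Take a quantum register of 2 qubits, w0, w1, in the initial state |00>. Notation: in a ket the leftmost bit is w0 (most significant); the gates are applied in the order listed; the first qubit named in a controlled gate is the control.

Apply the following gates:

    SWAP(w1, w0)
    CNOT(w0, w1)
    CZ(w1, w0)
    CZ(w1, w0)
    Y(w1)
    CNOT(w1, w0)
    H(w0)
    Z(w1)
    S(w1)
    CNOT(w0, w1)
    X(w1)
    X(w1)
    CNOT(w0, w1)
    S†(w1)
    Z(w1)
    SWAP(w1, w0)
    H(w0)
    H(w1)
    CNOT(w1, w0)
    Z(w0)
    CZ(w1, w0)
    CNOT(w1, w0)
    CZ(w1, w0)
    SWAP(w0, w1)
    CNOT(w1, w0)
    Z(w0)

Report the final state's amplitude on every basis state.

After the circuit, the state carries amplitude 0 on |00>, sqrt(2)*I/2 on |01>, -sqrt(2)*I/2 on |10>, 0 on |11>. Key observation: the block from step 8 through step 15 cancels to the identity and can be dropped.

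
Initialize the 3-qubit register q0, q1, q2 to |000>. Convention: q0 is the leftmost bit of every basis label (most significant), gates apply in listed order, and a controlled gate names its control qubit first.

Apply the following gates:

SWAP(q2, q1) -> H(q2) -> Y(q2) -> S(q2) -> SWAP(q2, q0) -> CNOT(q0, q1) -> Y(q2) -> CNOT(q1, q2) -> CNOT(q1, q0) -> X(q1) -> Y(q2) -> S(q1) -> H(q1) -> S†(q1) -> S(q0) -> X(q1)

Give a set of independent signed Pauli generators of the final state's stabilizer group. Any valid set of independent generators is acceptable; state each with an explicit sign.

The stabilizer group can be generated by -IYZ, -IZX, +ZII, among other valid generating sets.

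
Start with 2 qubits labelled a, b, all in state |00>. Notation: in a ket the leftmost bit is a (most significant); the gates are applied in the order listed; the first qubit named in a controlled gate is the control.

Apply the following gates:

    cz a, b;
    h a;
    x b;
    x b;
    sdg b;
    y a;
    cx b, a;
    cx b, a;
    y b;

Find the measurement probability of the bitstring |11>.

The probability of measuring |11> is 1/2. Key observation: the block from step 7 through step 8 cancels to the identity and can be dropped.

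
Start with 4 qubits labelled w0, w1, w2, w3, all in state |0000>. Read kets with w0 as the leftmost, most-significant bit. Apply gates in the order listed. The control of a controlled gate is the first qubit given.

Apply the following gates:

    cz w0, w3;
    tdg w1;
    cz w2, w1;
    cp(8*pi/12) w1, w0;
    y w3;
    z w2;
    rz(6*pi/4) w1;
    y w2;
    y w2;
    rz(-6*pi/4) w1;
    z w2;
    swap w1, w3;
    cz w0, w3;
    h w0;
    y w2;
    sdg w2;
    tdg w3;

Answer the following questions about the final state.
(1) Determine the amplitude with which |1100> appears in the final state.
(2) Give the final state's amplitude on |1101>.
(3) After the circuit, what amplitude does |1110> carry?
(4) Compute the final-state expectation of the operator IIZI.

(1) The final state's coefficient on |1100> equals 0. Key observation: the block from step 6 through step 11 cancels to the identity and can be dropped.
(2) |1101> carries amplitude 0 in the final state.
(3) |1110> carries amplitude sqrt(2)*I/2 in the final state.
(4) In the final state, IIZI has expectation -1.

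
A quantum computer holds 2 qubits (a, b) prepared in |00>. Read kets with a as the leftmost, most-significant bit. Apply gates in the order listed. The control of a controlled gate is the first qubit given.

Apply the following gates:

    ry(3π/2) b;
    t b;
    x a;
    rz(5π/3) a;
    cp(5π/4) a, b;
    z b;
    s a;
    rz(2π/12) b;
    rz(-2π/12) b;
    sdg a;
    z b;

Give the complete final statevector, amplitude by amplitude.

The resulting statevector has amplitude 0 on |00>, 0 on |01>, -sqrt(2)*exp(5*I*pi/6)/2 on |10>, sqrt(2)*exp(I*pi/3)/2 on |11>. Key observation: gates 6-11 undo each other exactly, leaving only the rest of the circuit to track.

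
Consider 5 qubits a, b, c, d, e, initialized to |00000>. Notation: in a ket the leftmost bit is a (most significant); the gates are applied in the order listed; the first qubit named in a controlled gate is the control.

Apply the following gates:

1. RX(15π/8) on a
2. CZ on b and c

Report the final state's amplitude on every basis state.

After the circuit, the state carries amplitude -cos(pi/16) on |00000>, -I*sin(pi/16) on |10000>, and 0 on every other basis state.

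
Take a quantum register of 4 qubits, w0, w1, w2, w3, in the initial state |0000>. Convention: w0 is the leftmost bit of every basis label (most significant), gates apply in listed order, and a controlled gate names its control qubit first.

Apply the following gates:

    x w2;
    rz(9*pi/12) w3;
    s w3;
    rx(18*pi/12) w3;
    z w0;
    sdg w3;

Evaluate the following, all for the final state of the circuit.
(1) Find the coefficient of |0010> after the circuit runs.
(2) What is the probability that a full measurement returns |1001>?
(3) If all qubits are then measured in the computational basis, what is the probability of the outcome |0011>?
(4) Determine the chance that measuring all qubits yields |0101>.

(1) The final state's coefficient on |0010> equals sqrt(2)*exp(5*I*pi/8)/2.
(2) A full measurement returns |1001> with probability 0.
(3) Outcome |0011> occurs with probability 1/2.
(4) The probability of measuring |0101> is 0.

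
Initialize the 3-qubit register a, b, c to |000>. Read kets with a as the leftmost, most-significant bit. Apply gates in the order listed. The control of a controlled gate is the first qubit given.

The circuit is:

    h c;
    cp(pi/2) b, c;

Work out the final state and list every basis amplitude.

The resulting statevector has amplitude sqrt(2)/2 on |000>, sqrt(2)/2 on |001>, and 0 on every other basis state.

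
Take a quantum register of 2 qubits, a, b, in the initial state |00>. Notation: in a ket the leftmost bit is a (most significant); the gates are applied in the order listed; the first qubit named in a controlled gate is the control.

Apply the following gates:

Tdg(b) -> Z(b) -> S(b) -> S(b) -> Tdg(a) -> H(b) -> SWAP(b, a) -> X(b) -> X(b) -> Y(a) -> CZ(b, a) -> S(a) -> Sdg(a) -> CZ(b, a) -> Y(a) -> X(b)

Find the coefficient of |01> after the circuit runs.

|01> carries amplitude sqrt(2)/2 in the final state.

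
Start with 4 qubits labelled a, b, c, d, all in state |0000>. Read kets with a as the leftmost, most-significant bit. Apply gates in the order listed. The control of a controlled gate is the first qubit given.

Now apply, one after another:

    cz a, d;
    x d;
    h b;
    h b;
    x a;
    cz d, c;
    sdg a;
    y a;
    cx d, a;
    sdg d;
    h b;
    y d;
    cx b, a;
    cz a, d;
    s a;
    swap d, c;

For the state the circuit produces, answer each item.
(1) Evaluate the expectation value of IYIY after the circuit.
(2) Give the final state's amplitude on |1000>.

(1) In the final state, IYIY has expectation 0.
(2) The final state's coefficient on |1000> equals sqrt(2)*I/2.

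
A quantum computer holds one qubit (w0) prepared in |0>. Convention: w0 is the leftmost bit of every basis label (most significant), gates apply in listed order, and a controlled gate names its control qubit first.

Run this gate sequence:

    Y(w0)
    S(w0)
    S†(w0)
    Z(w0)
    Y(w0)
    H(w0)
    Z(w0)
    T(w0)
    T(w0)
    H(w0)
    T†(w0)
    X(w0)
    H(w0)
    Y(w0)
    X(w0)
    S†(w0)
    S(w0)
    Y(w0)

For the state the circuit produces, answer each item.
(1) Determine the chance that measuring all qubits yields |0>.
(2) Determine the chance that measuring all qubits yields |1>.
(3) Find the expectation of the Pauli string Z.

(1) Outcome |0> occurs with probability 1/2 - sqrt(2)/4.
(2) The probability of measuring |1> is sqrt(2)/4 + 1/2.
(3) The expectation value of Z is -sqrt(2)/2.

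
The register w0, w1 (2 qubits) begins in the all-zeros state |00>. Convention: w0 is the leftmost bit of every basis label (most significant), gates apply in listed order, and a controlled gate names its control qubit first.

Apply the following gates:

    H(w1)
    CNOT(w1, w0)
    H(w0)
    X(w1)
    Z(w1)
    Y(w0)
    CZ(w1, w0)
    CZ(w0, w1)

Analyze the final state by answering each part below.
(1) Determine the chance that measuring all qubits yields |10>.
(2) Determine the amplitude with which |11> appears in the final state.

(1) Outcome |10> occurs with probability 1/4.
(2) The amplitude on |11> is -I/2.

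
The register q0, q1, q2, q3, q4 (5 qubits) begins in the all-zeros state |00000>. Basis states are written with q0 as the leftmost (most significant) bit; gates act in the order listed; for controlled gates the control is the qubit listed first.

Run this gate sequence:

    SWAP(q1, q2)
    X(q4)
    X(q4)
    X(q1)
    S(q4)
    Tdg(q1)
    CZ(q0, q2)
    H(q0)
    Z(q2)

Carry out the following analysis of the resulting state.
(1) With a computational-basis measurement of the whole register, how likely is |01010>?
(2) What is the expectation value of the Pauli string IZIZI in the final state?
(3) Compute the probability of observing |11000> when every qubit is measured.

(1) A full measurement returns |01010> with probability 0. Key observation: the block from step 2 through step 3 cancels to the identity and can be dropped.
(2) In the final state, IZIZI has expectation -1.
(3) The probability of measuring |11000> is 1/2.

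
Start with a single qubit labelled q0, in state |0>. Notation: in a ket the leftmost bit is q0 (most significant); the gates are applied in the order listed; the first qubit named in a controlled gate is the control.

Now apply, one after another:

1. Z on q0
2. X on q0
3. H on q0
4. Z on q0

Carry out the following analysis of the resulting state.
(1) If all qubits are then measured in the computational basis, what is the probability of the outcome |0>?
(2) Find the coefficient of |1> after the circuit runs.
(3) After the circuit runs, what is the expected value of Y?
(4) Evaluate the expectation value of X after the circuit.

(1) The probability of measuring |0> is 1/2.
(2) The final state's coefficient on |1> equals sqrt(2)/2.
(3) The observable Y averages to 0.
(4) In the final state, X has expectation 1.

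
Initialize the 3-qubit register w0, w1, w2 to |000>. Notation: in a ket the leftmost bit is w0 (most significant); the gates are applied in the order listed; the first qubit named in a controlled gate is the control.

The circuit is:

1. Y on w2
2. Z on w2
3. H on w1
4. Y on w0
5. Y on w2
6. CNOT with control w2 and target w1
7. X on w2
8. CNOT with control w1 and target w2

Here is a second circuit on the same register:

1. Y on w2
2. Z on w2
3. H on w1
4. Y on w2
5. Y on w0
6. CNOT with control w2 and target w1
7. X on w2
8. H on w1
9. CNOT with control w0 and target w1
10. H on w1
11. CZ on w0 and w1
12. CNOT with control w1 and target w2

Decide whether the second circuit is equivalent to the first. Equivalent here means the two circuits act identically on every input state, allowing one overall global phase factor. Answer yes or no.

Yes — the two circuits implement the same unitary up to a global phase.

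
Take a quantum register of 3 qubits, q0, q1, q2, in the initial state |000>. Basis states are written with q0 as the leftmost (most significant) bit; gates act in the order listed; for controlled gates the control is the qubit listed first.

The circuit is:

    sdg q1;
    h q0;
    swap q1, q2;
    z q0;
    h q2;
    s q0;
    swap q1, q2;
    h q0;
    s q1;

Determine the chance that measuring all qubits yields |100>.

Outcome |100> occurs with probability 1/4.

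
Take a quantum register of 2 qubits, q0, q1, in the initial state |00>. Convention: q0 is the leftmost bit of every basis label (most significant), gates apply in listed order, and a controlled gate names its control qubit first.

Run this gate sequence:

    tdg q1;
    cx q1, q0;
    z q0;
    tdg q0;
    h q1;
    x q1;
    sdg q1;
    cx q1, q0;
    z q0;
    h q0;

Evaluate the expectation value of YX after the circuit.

The expectation value of YX is -1.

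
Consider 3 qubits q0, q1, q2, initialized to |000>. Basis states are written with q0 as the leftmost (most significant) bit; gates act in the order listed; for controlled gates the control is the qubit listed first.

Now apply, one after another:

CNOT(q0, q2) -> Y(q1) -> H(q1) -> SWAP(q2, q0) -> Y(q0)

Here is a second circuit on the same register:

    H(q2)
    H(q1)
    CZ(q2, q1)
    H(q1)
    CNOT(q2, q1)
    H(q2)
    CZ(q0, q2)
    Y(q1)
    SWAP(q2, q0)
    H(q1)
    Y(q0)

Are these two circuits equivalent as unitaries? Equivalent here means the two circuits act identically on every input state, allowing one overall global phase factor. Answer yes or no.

No, they are not equivalent — no single phase factor reconciles the two unitaries.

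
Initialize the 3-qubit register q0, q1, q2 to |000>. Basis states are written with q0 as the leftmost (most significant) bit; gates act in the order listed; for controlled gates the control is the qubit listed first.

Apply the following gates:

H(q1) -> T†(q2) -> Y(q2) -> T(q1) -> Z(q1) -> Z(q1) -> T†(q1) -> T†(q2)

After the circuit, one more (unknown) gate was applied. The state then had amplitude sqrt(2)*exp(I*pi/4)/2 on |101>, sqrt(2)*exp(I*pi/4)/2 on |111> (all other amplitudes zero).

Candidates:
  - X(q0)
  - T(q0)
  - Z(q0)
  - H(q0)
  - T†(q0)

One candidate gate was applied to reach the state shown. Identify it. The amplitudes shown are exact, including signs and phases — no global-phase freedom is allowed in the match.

The unique candidate consistent with the amplitudes is X(q0).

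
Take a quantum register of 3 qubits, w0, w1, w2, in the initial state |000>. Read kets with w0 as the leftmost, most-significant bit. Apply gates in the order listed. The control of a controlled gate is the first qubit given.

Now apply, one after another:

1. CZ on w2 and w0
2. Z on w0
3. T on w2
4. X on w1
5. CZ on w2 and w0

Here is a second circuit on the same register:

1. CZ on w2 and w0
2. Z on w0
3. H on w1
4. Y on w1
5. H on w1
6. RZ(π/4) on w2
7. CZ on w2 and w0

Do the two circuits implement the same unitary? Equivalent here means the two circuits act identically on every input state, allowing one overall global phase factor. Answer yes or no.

No, they are not equivalent — no single phase factor reconciles the two unitaries.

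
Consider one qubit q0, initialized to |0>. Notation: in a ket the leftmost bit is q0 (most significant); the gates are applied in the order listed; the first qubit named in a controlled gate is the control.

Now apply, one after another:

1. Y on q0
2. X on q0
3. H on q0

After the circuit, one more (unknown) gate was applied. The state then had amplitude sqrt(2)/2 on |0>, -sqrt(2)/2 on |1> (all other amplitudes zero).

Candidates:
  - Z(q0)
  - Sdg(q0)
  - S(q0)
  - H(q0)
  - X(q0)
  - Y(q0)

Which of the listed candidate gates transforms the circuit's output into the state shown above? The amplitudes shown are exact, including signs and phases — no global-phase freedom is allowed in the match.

The applied gate was Y(q0).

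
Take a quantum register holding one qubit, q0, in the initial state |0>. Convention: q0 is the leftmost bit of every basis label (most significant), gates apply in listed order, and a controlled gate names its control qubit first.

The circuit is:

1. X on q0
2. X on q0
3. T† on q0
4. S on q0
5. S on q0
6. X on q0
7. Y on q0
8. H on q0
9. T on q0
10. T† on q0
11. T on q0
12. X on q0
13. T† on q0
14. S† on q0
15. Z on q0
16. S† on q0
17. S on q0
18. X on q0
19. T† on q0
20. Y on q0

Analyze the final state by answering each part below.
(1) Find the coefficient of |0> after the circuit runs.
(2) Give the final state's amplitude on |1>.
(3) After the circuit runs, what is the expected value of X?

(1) The final state's coefficient on |0> equals -sqrt(2)/2.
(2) |1> carries amplitude sqrt(2)*exp(I*pi/4)/2 in the final state.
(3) The observable X averages to -sqrt(2)/2.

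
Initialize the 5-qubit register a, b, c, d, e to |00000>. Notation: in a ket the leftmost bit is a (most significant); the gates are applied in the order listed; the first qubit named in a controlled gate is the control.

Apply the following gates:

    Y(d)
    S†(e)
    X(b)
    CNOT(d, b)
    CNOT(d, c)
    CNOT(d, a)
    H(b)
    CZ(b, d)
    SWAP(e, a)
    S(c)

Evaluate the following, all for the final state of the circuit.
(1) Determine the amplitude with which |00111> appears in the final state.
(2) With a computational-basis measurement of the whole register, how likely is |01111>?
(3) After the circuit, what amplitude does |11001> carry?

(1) The amplitude on |00111> is -sqrt(2)/2.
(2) The probability of measuring |01111> is 1/2.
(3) |11001> carries amplitude 0 in the final state.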